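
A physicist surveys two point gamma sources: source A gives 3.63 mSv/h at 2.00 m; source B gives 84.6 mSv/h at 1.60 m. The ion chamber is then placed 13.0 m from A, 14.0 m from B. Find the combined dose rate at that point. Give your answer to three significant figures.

1.19 mSv/h

By superposition, sum each source's inverse-square contribution:
A: 3.63 × (2.00/13.0)² = 0.08592 mSv/h
B: 84.6 × (1.60/14.0)² = 1.105 mSv/h
Total = 0.08592 + 1.105 = 1.191 mSv/h.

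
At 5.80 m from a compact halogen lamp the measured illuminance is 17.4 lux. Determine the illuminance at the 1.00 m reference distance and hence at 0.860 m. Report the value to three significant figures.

585 lux; 791 lux

Using I₁d₁² = I₂d₂²,
At 1.00 m: (5.80/1.00)² = 33.64, so 17.4 × 33.64 = 585.3 lux
At 0.860 m: (1.00/0.860)² = 1.352, so 585.3 × 1.352 = 791.3 lux.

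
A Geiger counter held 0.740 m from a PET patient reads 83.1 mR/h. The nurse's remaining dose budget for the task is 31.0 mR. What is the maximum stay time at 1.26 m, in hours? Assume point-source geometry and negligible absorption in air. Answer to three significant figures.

1.08 h

Applying the 1/r² law, rate at 1.26 m:
83.1 × (0.740/1.26)² = 83.1 × 0.3449 = 28.66 mR/h.
Stay time = 31.0 mR ÷ 28.66 mR/h = 1.082 h.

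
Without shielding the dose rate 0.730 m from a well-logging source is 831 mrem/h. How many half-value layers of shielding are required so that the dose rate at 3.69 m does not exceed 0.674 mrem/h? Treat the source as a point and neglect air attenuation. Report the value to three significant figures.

5.59 half-value layers

At 3.69 m, distance alone gives (0.730/3.69)² = 0.03914, so 831 × 0.03914 = 32.53 mrem/h.
Further attenuation needed: 32.53/0.674 = 48.26.
n = log₂(48.26) = 5.593 half-value layers.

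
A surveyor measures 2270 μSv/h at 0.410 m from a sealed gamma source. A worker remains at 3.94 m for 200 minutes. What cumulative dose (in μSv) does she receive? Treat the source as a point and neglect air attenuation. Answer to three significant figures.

Using I₁d₁² = I₂d₂², rate at 3.94 m:
(0.410/3.94)² = 0.01083, so 2270 × 0.01083 = 24.58 μSv/h.
Dose = rate × time = 24.58 μSv/h × 3.333 h = 81.93 μSv.

81.9 μSv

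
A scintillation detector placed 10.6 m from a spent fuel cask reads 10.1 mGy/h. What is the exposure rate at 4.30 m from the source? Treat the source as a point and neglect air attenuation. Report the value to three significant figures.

Using I₁d₁² = I₂d₂², scaling from 10.6 m to 4.30 m:
(10.6/4.30)² = 6.077, so 10.1 × 6.077 = 61.38 mGy/h.

61.4 mGy/h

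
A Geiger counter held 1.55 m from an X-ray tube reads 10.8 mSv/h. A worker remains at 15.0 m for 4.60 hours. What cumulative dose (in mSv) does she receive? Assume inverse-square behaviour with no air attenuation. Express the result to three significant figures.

Applying the 1/r² law, rate at 15.0 m:
10.8 × (1.55/15.0)² = 10.8 × 0.01068 = 0.1153 mSv/h.
Dose = rate × time = 0.1153 mSv/h × 4.600 h = 0.5304 mSv.

0.530 mSv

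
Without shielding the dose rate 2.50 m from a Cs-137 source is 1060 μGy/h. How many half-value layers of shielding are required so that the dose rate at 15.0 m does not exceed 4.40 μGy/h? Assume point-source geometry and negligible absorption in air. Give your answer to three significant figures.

At 15.0 m, distance alone gives 1060 × (2.50/15.0)² = 1060 × 0.02778 = 29.45 μGy/h.
Further attenuation needed: 29.45/4.40 = 6.693.
n = log₂(6.693) = 2.743 half-value layers.

2.74 half-value layers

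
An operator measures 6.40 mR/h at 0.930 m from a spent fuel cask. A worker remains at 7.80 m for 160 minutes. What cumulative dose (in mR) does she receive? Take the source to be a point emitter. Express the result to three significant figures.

Intensity scales as (d₁/d₂)², so rate at 7.80 m:
6.40 × (0.930/7.80)² = 6.40 × 0.01422 = 0.09101 mR/h.
Dose = rate × time = 0.09101 mR/h × 2.667 h = 0.2427 mR.

0.243 mR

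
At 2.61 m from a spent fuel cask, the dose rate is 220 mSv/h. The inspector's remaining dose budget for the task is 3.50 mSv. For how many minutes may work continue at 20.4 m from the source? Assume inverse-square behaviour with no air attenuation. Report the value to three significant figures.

Since intensity falls as 1/r², rate at 20.4 m:
220 × (2.61/20.4)² = 220 × 0.01637 = 3.601 mSv/h.
Stay time = 3.50 mSv ÷ 3.601 mSv/h = 0.9720 h = 58.32 min.

58.3 min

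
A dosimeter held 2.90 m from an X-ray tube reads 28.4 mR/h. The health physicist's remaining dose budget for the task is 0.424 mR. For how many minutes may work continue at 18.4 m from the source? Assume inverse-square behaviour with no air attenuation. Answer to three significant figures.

Using I₁d₁² = I₂d₂², rate at 18.4 m:
(2.90/18.4)² = 0.02484, so 28.4 × 0.02484 = 0.7055 mR/h.
Stay time = 0.424 mR ÷ 0.7055 mR/h = 0.6010 h = 36.06 min.

36.1 min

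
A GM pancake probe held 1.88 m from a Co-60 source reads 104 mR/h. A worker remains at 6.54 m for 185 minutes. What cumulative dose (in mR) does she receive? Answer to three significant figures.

Applying the 1/r² law, rate at 6.54 m:
(1.88/6.54)² = 0.08263, so 104 × 0.08263 = 8.594 mR/h.
Dose = rate × time = 8.594 mR/h × 3.083 h = 26.50 mR.

26.5 mR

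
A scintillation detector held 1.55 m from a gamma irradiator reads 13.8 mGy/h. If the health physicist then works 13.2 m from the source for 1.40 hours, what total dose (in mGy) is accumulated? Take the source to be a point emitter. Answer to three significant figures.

0.266 mGy

Applying the 1/r² law, rate at 13.2 m:
(1.55/13.2)² = 0.01379, so 13.8 × 0.01379 = 0.1903 mGy/h.
Dose = rate × time = 0.1903 mGy/h × 1.400 h = 0.2664 mGy.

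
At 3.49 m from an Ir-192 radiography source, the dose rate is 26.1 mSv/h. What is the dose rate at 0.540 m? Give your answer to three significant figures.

1090 mSv/h

Using I₁d₁² = I₂d₂², the rate at 0.540 m is
(3.49/0.540)² = 41.77, so 26.1 × 41.77 = 1090 mSv/h.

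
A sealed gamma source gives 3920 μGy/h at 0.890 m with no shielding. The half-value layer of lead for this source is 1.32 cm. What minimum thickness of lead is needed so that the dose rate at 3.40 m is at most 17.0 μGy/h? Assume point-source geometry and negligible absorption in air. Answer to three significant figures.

5.26 cm

At 3.40 m, distance alone gives (0.890/3.40)² = 0.06852, so 3920 × 0.06852 = 268.6 μGy/h.
Further attenuation needed: 268.6/17.0 = 15.80.
n = log₂(15.80) = 3.982 half-value layers.
Thickness = 3.982 × 1.32 cm = 5.256 cm.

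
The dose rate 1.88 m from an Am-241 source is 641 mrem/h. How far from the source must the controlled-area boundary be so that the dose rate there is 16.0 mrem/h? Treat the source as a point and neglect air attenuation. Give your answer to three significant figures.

11.9 m

Since intensity falls as 1/r², d₂ = d₁·√(I₁/I₂).
I₁/I₂ = 641/16.0 = 40.06, so d₂ = 1.88 × √40.06 = 11.90 m.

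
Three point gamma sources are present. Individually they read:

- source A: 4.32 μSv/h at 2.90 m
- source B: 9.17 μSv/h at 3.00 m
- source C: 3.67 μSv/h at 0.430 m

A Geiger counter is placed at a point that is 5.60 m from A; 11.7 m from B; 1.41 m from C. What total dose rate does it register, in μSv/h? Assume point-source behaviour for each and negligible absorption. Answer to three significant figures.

Each source contributes Iᵢ·(dᵢ/rᵢ)²; contributions add.
A: 4.32 × (2.90/5.60)² = 1.159 μSv/h
B: 9.17 × (3.00/11.7)² = 0.6029 μSv/h
C: 3.67 × (0.430/1.41)² = 0.3413 μSv/h
Total = 1.159 + 0.6029 + 0.3413 = 2.103 μSv/h.

2.10 μSv/h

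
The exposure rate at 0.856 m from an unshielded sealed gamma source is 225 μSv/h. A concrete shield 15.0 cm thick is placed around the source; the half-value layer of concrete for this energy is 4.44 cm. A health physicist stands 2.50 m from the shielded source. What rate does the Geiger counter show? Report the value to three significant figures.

2.54 μSv/h

Distance alone: 225 × (0.856/2.50)² = 225 × 0.1172 = 26.37 μSv/h.
Shield: 15.0/4.44 = 3.378 half-value layers → attenuation 2^(−3.378) = 0.09619.
Combined: 26.37 × 0.09619 = 2.537 μSv/h.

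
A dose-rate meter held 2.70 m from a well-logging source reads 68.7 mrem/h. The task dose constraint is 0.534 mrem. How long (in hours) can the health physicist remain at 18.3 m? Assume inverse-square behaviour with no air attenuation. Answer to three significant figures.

Intensity scales as (d₁/d₂)², so rate at 18.3 m:
(2.70/18.3)² = 0.02177, so 68.7 × 0.02177 = 1.496 mrem/h.
Stay time = 0.534 mrem ÷ 1.496 mrem/h = 0.3570 h.

0.357 h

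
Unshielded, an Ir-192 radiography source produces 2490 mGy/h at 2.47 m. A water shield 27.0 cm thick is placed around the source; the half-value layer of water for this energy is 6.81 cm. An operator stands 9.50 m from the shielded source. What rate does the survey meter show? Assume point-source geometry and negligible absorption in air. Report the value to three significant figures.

10.8 mGy/h

Distance alone: 2490 × (2.47/9.50)² = 2490 × 0.06760 = 168.3 mGy/h.
Shield: 27.0/6.81 = 3.965 half-value layers → attenuation 2^(−3.965) = 0.06403.
Combined: 168.3 × 0.06403 = 10.78 mGy/h.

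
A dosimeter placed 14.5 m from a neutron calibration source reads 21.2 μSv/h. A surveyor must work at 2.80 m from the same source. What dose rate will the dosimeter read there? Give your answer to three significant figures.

Intensity scales as (d₁/d₂)², so scaling from 14.5 m to 2.80 m:
21.2 × (14.5/2.80)² = 21.2 × 26.82 = 568.6 μSv/h.

569 μSv/h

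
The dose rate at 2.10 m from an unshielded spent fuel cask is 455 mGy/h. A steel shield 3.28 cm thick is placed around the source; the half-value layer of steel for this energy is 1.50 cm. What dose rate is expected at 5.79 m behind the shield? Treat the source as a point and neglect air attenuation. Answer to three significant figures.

13.1 mGy/h

Distance alone: (2.10/5.79)² = 0.1315, so 455 × 0.1315 = 59.83 mGy/h.
Shield: 3.28/1.50 = 2.187 half-value layers → attenuation 2^(−2.187) = 0.2196.
Combined: 59.83 × 0.2196 = 13.14 mGy/h.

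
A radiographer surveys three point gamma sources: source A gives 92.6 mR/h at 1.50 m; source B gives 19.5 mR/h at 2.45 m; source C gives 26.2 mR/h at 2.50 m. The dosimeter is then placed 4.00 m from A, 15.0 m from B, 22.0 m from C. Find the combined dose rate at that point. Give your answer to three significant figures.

Each source contributes Iᵢ·(dᵢ/rᵢ)²; contributions add.
A: 92.6 × (1.50/4.00)² = 13.02 mR/h
B: 19.5 × (2.45/15.0)² = 0.5202 mR/h
C: 26.2 × (2.50/22.0)² = 0.3383 mR/h
Total = 13.02 + 0.5202 + 0.3383 = 13.88 mR/h.

13.9 mR/h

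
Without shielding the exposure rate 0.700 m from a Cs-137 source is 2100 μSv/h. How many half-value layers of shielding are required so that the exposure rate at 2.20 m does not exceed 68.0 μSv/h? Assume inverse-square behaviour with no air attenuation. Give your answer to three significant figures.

At 2.20 m, distance alone gives (0.700/2.20)² = 0.1012, so 2100 × 0.1012 = 212.5 μSv/h.
Further attenuation needed: 212.5/68.0 = 3.125.
n = log₂(3.125) = 1.644 half-value layers.

1.64 half-value layers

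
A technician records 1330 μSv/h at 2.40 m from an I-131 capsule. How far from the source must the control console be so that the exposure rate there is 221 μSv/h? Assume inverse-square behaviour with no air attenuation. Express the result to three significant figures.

Using I₁d₁² = I₂d₂², d₂ = d₁·√(I₁/I₂).
I₁/I₂ = 1330/221 = 6.018, so d₂ = 2.40 × √6.018 = 5.888 m.

5.89 m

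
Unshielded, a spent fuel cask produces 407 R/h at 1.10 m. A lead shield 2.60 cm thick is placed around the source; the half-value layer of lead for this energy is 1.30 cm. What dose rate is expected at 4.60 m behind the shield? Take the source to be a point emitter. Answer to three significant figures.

5.82 R/h

Distance alone: (1.10/4.60)² = 0.05718, so 407 × 0.05718 = 23.27 R/h.
Shield: 2.60/1.30 = 2.000 half-value layers → attenuation 2^(−2.000) = 0.2500.
Combined: 23.27 × 0.2500 = 5.817 R/h.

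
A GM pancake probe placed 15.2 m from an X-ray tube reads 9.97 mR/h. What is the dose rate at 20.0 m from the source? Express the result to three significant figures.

Intensity scales as (d₁/d₂)², so scaling from 15.2 m to 20.0 m:
9.97 × (15.2/20.0)² = 9.97 × 0.5776 = 5.759 mR/h.

5.76 mR/h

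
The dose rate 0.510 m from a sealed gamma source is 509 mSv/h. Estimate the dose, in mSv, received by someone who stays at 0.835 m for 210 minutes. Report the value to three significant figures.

Applying the 1/r² law, rate at 0.835 m:
(0.510/0.835)² = 0.3731, so 509 × 0.3731 = 189.9 mSv/h.
Dose = rate × time = 189.9 mSv/h × 3.500 h = 664.6 mSv.

665 mSv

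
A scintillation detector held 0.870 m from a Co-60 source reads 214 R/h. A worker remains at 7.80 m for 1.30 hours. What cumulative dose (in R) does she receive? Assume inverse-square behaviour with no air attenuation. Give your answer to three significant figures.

3.46 R

Intensity scales as (d₁/d₂)², so rate at 7.80 m:
214 × (0.870/7.80)² = 214 × 0.01244 = 2.662 R/h.
Dose = rate × time = 2.662 R/h × 1.300 h = 3.461 R.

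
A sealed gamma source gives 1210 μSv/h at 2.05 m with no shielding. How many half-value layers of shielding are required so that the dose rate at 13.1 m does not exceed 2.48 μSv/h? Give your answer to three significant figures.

3.58 half-value layers

At 13.1 m, distance alone gives 1210 × (2.05/13.1)² = 1210 × 0.02449 = 29.63 μSv/h.
Further attenuation needed: 29.63/2.48 = 11.95.
n = log₂(11.95) = 3.579 half-value layers.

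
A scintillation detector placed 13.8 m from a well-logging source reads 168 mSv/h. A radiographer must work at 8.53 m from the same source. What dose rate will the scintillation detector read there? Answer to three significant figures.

Intensity scales as (d₁/d₂)², so scaling from 13.8 m to 8.53 m:
(13.8/8.53)² = 2.617, so 168 × 2.617 = 439.7 mSv/h.

440 mSv/h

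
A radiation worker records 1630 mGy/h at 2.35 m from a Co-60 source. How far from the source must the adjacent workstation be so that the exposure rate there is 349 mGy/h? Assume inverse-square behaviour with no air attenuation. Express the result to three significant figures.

5.08 m

Applying the 1/r² law, d₂ = d₁·√(I₁/I₂).
I₁/I₂ = 1630/349 = 4.670, so d₂ = 2.35 × √4.670 = 5.078 m.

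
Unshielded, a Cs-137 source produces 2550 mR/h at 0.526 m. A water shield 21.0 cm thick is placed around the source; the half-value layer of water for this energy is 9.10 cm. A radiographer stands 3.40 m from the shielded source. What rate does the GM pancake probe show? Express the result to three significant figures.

Distance alone: (0.526/3.40)² = 0.02393, so 2550 × 0.02393 = 61.02 mR/h.
Shield: 21.0/9.10 = 2.308 half-value layers → attenuation 2^(−2.308) = 0.2019.
Combined: 61.02 × 0.2019 = 12.32 mR/h.

12.3 mR/h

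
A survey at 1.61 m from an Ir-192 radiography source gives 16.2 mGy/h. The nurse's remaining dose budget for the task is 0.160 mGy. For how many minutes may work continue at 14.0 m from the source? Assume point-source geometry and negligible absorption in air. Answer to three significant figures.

By the inverse-square law, rate at 14.0 m:
(1.61/14.0)² = 0.01323, so 16.2 × 0.01323 = 0.2143 mGy/h.
Stay time = 0.160 mGy ÷ 0.2143 mGy/h = 0.7466 h = 44.80 min.

44.8 min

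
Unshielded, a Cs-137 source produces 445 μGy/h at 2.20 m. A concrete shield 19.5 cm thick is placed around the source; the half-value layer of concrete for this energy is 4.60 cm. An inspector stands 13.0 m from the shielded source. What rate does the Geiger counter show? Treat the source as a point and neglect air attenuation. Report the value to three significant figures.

0.675 μGy/h

Distance alone: (2.20/13.0)² = 0.02864, so 445 × 0.02864 = 12.74 μGy/h.
Shield: 19.5/4.60 = 4.239 half-value layers → attenuation 2^(−4.239) = 0.05296.
Combined: 12.74 × 0.05296 = 0.6747 μGy/h.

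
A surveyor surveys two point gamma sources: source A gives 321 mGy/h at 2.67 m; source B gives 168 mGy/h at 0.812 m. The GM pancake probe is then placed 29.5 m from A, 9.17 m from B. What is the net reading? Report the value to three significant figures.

3.95 mGy/h

By superposition, sum each source's inverse-square contribution:
A: 321 × (2.67/29.5)² = 2.630 mGy/h
B: 168 × (0.812/9.17)² = 1.317 mGy/h
Total = 2.630 + 1.317 = 3.947 mGy/h.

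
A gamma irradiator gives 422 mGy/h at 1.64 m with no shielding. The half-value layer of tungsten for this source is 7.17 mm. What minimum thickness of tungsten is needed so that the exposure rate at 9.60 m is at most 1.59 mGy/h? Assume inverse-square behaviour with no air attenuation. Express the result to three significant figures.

21.2 mm

At 9.60 m, distance alone gives 422 × (1.64/9.60)² = 422 × 0.02918 = 12.31 mGy/h.
Further attenuation needed: 12.31/1.59 = 7.742.
n = log₂(7.742) = 2.953 half-value layers.
Thickness = 2.953 × 7.17 mm = 21.17 mm.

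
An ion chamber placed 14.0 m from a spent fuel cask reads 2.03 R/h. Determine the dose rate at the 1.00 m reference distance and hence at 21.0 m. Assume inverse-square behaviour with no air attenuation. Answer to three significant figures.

398 R/h; 0.902 R/h

Using I₁d₁² = I₂d₂²,
At 1.00 m: (14.0/1.00)² = 196.0, so 2.03 × 196.0 = 397.9 R/h
At 21.0 m: 397.9 × (1.00/21.0)² = 397.9 × 0.002268 = 0.9024 R/h.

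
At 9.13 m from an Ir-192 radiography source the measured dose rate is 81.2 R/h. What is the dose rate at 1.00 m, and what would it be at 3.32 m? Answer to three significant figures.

6770 R/h; 614 R/h

Applying the 1/r² law,
At 1.00 m: (9.13/1.00)² = 83.36, so 81.2 × 83.36 = 6769 R/h
At 3.32 m: 6769 × (1.00/3.32)² = 6769 × 0.09072 = 614.1 R/h.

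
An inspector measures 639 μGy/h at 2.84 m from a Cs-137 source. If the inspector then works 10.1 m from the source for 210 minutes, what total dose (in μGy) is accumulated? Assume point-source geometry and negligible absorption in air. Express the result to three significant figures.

Intensity scales as (d₁/d₂)², so rate at 10.1 m:
639 × (2.84/10.1)² = 639 × 0.07907 = 50.53 μGy/h.
Dose = rate × time = 50.53 μGy/h × 3.500 h = 176.9 μGy.

177 μGy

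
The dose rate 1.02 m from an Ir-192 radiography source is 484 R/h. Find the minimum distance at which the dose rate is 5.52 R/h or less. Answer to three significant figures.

Applying the 1/r² law, d₂ = d₁·√(I₁/I₂).
I₁/I₂ = 484/5.52 = 87.68, so d₂ = 1.02 × √87.68 = 9.551 m.

9.55 m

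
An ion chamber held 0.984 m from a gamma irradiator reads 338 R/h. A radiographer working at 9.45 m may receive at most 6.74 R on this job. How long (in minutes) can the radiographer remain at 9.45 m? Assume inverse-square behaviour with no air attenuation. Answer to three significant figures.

Since intensity falls as 1/r², rate at 9.45 m:
338 × (0.984/9.45)² = 338 × 0.01084 = 3.664 R/h.
Stay time = 6.74 R ÷ 3.664 R/h = 1.840 h = 110.4 min.

110 min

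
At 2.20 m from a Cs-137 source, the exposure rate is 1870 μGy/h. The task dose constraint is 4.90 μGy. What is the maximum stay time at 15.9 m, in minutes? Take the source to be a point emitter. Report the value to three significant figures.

By the inverse-square law, rate at 15.9 m:
(2.20/15.9)² = 0.01914, so 1870 × 0.01914 = 35.79 μGy/h.
Stay time = 4.90 μGy ÷ 35.79 μGy/h = 0.1369 h = 8.214 min.

8.21 min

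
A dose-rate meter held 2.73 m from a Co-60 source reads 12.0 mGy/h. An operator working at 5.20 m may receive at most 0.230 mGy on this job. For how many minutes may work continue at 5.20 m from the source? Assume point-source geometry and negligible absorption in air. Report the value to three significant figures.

Intensity scales as (d₁/d₂)², so rate at 5.20 m:
12.0 × (2.73/5.20)² = 12.0 × 0.2756 = 3.307 mGy/h.
Stay time = 0.230 mGy ÷ 3.307 mGy/h = 0.06955 h = 4.173 min.

4.17 min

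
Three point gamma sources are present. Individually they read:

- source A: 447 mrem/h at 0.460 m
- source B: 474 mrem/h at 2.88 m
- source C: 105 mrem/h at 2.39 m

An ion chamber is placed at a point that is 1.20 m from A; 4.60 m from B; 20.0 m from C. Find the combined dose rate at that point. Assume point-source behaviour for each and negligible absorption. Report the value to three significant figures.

By superposition, sum each source's inverse-square contribution:
A: 447 × (0.460/1.20)² = 65.68 mrem/h
B: 474 × (2.88/4.60)² = 185.8 mrem/h
C: 105 × (2.39/20.0)² = 1.499 mrem/h
Total = 65.68 + 185.8 + 1.499 = 253.0 mrem/h.

253 mrem/h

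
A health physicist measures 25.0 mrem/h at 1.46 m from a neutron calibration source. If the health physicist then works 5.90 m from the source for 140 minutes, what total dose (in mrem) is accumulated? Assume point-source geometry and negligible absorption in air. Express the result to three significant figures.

Using I₁d₁² = I₂d₂², rate at 5.90 m:
(1.46/5.90)² = 0.06124, so 25.0 × 0.06124 = 1.531 mrem/h.
Dose = rate × time = 1.531 mrem/h × 2.333 h = 3.572 mrem.

3.57 mrem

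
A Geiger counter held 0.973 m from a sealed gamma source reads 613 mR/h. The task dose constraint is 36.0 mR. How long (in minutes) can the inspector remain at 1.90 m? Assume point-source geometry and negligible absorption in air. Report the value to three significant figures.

13.4 min

Applying the 1/r² law, rate at 1.90 m:
613 × (0.973/1.90)² = 613 × 0.2623 = 160.8 mR/h.
Stay time = 36.0 mR ÷ 160.8 mR/h = 0.2239 h = 13.43 min.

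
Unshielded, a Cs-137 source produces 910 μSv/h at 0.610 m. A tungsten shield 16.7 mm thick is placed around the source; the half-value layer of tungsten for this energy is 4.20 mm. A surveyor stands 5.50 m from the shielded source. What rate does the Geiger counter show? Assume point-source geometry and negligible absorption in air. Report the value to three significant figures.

0.711 μSv/h

Distance alone: (0.610/5.50)² = 0.01230, so 910 × 0.01230 = 11.19 μSv/h.
Shield: 16.7/4.20 = 3.976 half-value layers → attenuation 2^(−3.976) = 0.06355.
Combined: 11.19 × 0.06355 = 0.7111 μSv/h.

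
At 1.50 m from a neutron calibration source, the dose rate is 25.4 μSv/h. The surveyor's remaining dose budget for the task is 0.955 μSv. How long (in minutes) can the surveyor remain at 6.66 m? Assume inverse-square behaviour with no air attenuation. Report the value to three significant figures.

By the inverse-square law, rate at 6.66 m:
25.4 × (1.50/6.66)² = 25.4 × 0.05073 = 1.289 μSv/h.
Stay time = 0.955 μSv ÷ 1.289 μSv/h = 0.7409 h = 44.45 min.

44.5 min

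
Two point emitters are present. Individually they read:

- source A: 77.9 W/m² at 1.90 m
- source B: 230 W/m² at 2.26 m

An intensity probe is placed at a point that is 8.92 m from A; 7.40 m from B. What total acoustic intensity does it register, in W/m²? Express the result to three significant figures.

By superposition, sum each source's inverse-square contribution:
A: 77.9 × (1.90/8.92)² = 3.534 W/m²
B: 230 × (2.26/7.40)² = 21.45 W/m²
Total = 3.534 + 21.45 = 24.98 W/m².

25.0 W/m²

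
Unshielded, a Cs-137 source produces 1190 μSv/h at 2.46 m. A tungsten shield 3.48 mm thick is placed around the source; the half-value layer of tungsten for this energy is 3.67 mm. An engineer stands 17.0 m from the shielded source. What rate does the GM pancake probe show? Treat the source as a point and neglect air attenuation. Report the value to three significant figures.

Distance alone: 1190 × (2.46/17.0)² = 1190 × 0.02094 = 24.92 μSv/h.
Shield: 3.48/3.67 = 0.9482 half-value layers → attenuation 2^(−0.9482) = 0.5183.
Combined: 24.92 × 0.5183 = 12.92 μSv/h.

12.9 μSv/h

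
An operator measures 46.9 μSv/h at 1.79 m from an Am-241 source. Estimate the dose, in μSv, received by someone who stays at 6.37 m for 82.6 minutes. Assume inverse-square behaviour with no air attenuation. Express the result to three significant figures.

Applying the 1/r² law, rate at 6.37 m:
46.9 × (1.79/6.37)² = 46.9 × 0.07896 = 3.703 μSv/h.
Dose = rate × time = 3.703 μSv/h × 1.377 h = 5.099 μSv.

5.10 μSv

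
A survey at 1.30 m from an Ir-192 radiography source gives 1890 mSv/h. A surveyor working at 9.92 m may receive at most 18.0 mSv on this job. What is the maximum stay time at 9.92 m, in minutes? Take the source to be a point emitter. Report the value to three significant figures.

33.3 min

By the inverse-square law, rate at 9.92 m:
1890 × (1.30/9.92)² = 1890 × 0.01717 = 32.45 mSv/h.
Stay time = 18.0 mSv ÷ 32.45 mSv/h = 0.5547 h = 33.28 min.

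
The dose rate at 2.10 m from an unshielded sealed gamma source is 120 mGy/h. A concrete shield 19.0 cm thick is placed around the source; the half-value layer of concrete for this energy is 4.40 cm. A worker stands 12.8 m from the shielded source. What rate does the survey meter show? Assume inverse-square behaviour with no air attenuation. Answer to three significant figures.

0.162 mGy/h

Distance alone: 120 × (2.10/12.8)² = 120 × 0.02692 = 3.230 mGy/h.
Shield: 19.0/4.40 = 4.318 half-value layers → attenuation 2^(−4.318) = 0.05014.
Combined: 3.230 × 0.05014 = 0.1620 mGy/h.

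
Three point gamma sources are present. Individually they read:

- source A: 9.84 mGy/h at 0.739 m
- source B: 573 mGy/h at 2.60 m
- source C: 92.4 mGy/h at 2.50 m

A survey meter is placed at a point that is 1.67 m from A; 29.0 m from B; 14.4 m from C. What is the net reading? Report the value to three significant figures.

9.32 mGy/h

By superposition, sum each source's inverse-square contribution:
A: 9.84 × (0.739/1.67)² = 1.927 mGy/h
B: 573 × (2.60/29.0)² = 4.606 mGy/h
C: 92.4 × (2.50/14.4)² = 2.785 mGy/h
Total = 1.927 + 4.606 + 2.785 = 9.318 mGy/h.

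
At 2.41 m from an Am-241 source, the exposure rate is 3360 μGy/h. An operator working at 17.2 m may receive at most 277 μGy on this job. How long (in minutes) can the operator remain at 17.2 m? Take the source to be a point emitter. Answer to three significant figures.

By the inverse-square law, rate at 17.2 m:
3360 × (2.41/17.2)² = 3360 × 0.01963 = 65.96 μGy/h.
Stay time = 277 μGy ÷ 65.96 μGy/h = 4.200 h = 252.0 min.

252 min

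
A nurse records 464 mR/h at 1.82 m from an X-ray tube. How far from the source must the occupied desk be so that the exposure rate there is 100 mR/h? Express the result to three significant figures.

3.92 m

Since intensity falls as 1/r², d₂ = d₁·√(I₁/I₂).
I₁/I₂ = 464/100 = 4.640, so d₂ = 1.82 × √4.640 = 3.920 m.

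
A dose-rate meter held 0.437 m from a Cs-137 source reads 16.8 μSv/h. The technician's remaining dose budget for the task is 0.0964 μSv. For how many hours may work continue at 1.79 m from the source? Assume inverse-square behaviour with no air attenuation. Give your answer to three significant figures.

0.0963 h

Since intensity falls as 1/r², rate at 1.79 m:
16.8 × (0.437/1.79)² = 16.8 × 0.05960 = 1.001 μSv/h.
Stay time = 0.0964 μSv ÷ 1.001 μSv/h = 0.09630 h.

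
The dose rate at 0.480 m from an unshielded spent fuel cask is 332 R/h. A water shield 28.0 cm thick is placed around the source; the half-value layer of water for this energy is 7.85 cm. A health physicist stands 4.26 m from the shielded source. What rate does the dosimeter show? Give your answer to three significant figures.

0.356 R/h

Distance alone: (0.480/4.26)² = 0.01270, so 332 × 0.01270 = 4.216 R/h.
Shield: 28.0/7.85 = 3.567 half-value layers → attenuation 2^(−3.567) = 0.08438.
Combined: 4.216 × 0.08438 = 0.3557 R/h.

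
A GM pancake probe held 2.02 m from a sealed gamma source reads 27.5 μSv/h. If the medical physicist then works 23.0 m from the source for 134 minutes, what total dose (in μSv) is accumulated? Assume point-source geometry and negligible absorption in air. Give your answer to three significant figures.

Applying the 1/r² law, rate at 23.0 m:
27.5 × (2.02/23.0)² = 27.5 × 0.007713 = 0.2121 μSv/h.
Dose = rate × time = 0.2121 μSv/h × 2.233 h = 0.4736 μSv.

0.474 μSv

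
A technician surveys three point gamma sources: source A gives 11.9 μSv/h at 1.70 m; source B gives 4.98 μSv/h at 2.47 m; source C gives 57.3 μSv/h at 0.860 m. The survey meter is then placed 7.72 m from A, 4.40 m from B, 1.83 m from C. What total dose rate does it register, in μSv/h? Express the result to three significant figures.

Each source contributes Iᵢ·(dᵢ/rᵢ)²; contributions add.
A: 11.9 × (1.70/7.72)² = 0.5770 μSv/h
B: 4.98 × (2.47/4.40)² = 1.569 μSv/h
C: 57.3 × (0.860/1.83)² = 12.65 μSv/h
Total = 0.5770 + 1.569 + 12.65 = 14.80 μSv/h.

14.8 μSv/h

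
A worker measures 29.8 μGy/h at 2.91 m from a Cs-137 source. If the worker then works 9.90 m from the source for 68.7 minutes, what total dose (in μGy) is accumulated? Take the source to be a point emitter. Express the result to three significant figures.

By the inverse-square law, rate at 9.90 m:
(2.91/9.90)² = 0.08640, so 29.8 × 0.08640 = 2.575 μGy/h.
Dose = rate × time = 2.575 μGy/h × 1.145 h = 2.948 μGy.

2.95 μGy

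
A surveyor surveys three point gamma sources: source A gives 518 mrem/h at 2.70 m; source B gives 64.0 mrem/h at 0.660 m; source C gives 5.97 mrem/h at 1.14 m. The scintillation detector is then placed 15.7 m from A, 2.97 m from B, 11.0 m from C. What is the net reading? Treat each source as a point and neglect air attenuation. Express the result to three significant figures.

18.5 mrem/h

Each source contributes Iᵢ·(dᵢ/rᵢ)²; contributions add.
A: 518 × (2.70/15.7)² = 15.32 mrem/h
B: 64.0 × (0.660/2.97)² = 3.160 mrem/h
C: 5.97 × (1.14/11.0)² = 0.06412 mrem/h
Total = 15.32 + 3.160 + 0.06412 = 18.54 mrem/h.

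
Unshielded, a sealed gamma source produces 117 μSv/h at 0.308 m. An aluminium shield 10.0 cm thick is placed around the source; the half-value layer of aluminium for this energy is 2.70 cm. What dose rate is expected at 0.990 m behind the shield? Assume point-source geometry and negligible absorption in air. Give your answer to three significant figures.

Distance alone: 117 × (0.308/0.990)² = 117 × 0.09679 = 11.32 μSv/h.
Shield: 10.0/2.70 = 3.704 half-value layers → attenuation 2^(−3.704) = 0.07673.
Combined: 11.32 × 0.07673 = 0.8686 μSv/h.

0.869 μSv/h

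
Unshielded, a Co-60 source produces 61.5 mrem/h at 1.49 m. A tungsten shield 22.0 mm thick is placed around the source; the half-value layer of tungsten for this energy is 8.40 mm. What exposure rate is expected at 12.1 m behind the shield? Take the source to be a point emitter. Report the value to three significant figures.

Distance alone: 61.5 × (1.49/12.1)² = 61.5 × 0.01516 = 0.9323 mrem/h.
Shield: 22.0/8.40 = 2.619 half-value layers → attenuation 2^(−2.619) = 0.1628.
Combined: 0.9323 × 0.1628 = 0.1518 mrem/h.

0.152 mrem/h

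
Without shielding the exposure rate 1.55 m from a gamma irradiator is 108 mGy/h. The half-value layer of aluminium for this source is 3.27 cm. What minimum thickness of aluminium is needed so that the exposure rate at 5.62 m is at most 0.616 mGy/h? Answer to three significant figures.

12.2 cm

At 5.62 m, distance alone gives (1.55/5.62)² = 0.07607, so 108 × 0.07607 = 8.216 mGy/h.
Further attenuation needed: 8.216/0.616 = 13.34.
n = log₂(13.34) = 3.738 half-value layers.
Thickness = 3.738 × 3.27 cm = 12.22 cm.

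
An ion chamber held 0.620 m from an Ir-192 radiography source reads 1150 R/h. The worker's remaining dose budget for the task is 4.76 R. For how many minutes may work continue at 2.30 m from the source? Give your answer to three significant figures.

Intensity scales as (d₁/d₂)², so rate at 2.30 m:
1150 × (0.620/2.30)² = 1150 × 0.07267 = 83.57 R/h.
Stay time = 4.76 R ÷ 83.57 R/h = 0.05696 h = 3.418 min.

3.42 min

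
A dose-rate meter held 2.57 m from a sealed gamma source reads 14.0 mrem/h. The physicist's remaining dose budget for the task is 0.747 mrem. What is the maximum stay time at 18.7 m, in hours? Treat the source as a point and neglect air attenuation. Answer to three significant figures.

2.82 h

Intensity scales as (d₁/d₂)², so rate at 18.7 m:
(2.57/18.7)² = 0.01889, so 14.0 × 0.01889 = 0.2645 mrem/h.
Stay time = 0.747 mrem ÷ 0.2645 mrem/h = 2.824 h.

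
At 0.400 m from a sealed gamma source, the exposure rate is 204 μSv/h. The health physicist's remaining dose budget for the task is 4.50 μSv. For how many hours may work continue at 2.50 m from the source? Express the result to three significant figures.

Since intensity falls as 1/r², rate at 2.50 m:
204 × (0.400/2.50)² = 204 × 0.02560 = 5.222 μSv/h.
Stay time = 4.50 μSv ÷ 5.222 μSv/h = 0.8617 h.

0.862 h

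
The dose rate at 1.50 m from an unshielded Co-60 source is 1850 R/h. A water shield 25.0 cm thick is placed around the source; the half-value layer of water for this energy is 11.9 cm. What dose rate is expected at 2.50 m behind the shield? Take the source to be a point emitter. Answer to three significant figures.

Distance alone: 1850 × (1.50/2.50)² = 1850 × 0.3600 = 666.0 R/h.
Shield: 25.0/11.9 = 2.101 half-value layers → attenuation 2^(−2.101) = 0.2331.
Combined: 666.0 × 0.2331 = 155.2 R/h.

155 R/h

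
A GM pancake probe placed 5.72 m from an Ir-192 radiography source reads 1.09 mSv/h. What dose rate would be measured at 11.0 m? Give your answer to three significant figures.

0.295 mSv/h

Using I₁d₁² = I₂d₂², scaling from 5.72 m to 11.0 m:
1.09 × (5.72/11.0)² = 1.09 × 0.2704 = 0.2947 mSv/h.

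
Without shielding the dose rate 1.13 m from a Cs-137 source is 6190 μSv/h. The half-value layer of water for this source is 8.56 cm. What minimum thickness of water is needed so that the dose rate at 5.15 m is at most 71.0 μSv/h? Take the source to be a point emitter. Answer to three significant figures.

At 5.15 m, distance alone gives 6190 × (1.13/5.15)² = 6190 × 0.04814 = 298.0 μSv/h.
Further attenuation needed: 298.0/71.0 = 4.197.
n = log₂(4.197) = 2.069 half-value layers.
Thickness = 2.069 × 8.56 cm = 17.71 cm.

17.7 cm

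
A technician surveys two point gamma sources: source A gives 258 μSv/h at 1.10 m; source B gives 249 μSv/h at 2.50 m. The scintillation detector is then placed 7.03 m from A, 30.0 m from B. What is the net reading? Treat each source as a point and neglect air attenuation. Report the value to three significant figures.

8.05 μSv/h

Each source contributes Iᵢ·(dᵢ/rᵢ)²; contributions add.
A: 258 × (1.10/7.03)² = 6.317 μSv/h
B: 249 × (2.50/30.0)² = 1.729 μSv/h
Total = 6.317 + 1.729 = 8.046 μSv/h.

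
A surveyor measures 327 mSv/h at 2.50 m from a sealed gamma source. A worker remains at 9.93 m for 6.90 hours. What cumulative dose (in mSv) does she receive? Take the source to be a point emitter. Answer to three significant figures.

143 mSv

Intensity scales as (d₁/d₂)², so rate at 9.93 m:
327 × (2.50/9.93)² = 327 × 0.06338 = 20.73 mSv/h.
Dose = rate × time = 20.73 mSv/h × 6.900 h = 143.0 mSv.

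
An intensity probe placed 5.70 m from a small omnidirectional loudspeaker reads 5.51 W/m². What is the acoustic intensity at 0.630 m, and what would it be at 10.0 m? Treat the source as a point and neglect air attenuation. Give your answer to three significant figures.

451 W/m²; 1.79 W/m²

Applying the 1/r² law,
At 0.630 m: 5.51 × (5.70/0.630)² = 5.51 × 81.86 = 451.0 W/m²
At 10.0 m: (0.630/10.0)² = 0.003969, so 451.0 × 0.003969 = 1.790 W/m².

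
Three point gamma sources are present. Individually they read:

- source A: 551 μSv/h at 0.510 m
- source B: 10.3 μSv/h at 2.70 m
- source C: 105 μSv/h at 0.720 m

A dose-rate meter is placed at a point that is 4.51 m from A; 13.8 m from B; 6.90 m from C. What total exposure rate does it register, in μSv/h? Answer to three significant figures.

Each source contributes Iᵢ·(dᵢ/rᵢ)²; contributions add.
A: 551 × (0.510/4.51)² = 7.046 μSv/h
B: 10.3 × (2.70/13.8)² = 0.3943 μSv/h
C: 105 × (0.720/6.90)² = 1.143 μSv/h
Total = 7.046 + 0.3943 + 1.143 = 8.583 μSv/h.

8.58 μSv/h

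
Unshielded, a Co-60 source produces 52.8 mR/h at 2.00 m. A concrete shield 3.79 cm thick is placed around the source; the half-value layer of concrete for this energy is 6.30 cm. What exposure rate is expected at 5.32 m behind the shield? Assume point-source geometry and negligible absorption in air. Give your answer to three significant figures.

Distance alone: (2.00/5.32)² = 0.1413, so 52.8 × 0.1413 = 7.461 mR/h.
Shield: 3.79/6.30 = 0.6016 half-value layers → attenuation 2^(−0.6016) = 0.6590.
Combined: 7.461 × 0.6590 = 4.917 mR/h.

4.92 mR/h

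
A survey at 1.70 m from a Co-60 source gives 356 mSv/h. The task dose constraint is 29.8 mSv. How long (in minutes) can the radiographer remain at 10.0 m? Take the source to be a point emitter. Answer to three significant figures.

By the inverse-square law, rate at 10.0 m:
(1.70/10.0)² = 0.02890, so 356 × 0.02890 = 10.29 mSv/h.
Stay time = 29.8 mSv ÷ 10.29 mSv/h = 2.896 h = 173.8 min.

174 min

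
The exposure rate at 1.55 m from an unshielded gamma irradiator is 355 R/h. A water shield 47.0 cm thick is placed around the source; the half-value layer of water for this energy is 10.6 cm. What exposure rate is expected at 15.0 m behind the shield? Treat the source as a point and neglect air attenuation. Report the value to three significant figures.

0.175 R/h

Distance alone: 355 × (1.55/15.0)² = 355 × 0.01068 = 3.791 R/h.
Shield: 47.0/10.6 = 4.434 half-value layers → attenuation 2^(−4.434) = 0.04626.
Combined: 3.791 × 0.04626 = 0.1754 R/h.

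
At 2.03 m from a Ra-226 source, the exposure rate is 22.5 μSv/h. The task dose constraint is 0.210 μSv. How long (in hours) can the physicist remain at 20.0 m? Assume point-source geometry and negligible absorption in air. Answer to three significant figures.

0.906 h

Applying the 1/r² law, rate at 20.0 m:
22.5 × (2.03/20.0)² = 22.5 × 0.01030 = 0.2318 μSv/h.
Stay time = 0.210 μSv ÷ 0.2318 μSv/h = 0.9060 h.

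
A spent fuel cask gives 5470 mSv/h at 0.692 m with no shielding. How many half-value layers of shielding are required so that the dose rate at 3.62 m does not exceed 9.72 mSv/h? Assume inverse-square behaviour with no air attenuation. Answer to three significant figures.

4.36 half-value layers

At 3.62 m, distance alone gives 5470 × (0.692/3.62)² = 5470 × 0.03654 = 199.9 mSv/h.
Further attenuation needed: 199.9/9.72 = 20.57.
n = log₂(20.57) = 4.362 half-value layers.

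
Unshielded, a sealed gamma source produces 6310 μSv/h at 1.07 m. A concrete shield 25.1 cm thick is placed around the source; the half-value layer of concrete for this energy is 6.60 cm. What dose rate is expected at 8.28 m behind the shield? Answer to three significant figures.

Distance alone: 6310 × (1.07/8.28)² = 6310 × 0.01670 = 105.4 μSv/h.
Shield: 25.1/6.60 = 3.803 half-value layers → attenuation 2^(−3.803) = 0.07164.
Combined: 105.4 × 0.07164 = 7.551 μSv/h.

7.55 μSv/h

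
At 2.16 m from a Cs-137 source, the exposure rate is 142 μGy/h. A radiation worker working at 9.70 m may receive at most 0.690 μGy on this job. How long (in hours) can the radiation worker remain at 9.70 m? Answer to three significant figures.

Intensity scales as (d₁/d₂)², so rate at 9.70 m:
(2.16/9.70)² = 0.04959, so 142 × 0.04959 = 7.042 μGy/h.
Stay time = 0.690 μGy ÷ 7.042 μGy/h = 0.09798 h.

0.0980 h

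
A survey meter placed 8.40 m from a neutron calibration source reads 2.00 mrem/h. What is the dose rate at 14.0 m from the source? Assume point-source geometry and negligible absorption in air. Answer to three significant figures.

0.720 mrem/h

Since intensity falls as 1/r², scaling from 8.40 m to 14.0 m:
(8.40/14.0)² = 0.3600, so 2.00 × 0.3600 = 0.7200 mrem/h.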